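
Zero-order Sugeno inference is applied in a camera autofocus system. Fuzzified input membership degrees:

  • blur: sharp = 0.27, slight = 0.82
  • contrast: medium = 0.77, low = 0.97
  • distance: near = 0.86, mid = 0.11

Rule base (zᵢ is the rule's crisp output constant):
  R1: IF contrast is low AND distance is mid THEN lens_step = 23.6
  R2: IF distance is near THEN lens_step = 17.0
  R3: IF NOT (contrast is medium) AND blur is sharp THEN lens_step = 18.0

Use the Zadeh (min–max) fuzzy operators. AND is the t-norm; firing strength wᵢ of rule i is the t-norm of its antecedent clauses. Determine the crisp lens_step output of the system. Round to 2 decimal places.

R1 (z=23.6): low=0.97, mid=0.11; AND[min(a, b)] → w = 0.11
R2 (z=17.0): near=0.86 → w = 0.86
R3 (z=18.0): ¬medium=1−0.77=0.23, sharp=0.27; AND[min(a, b)] → w = 0.23
Weighted average = (0.11·23.6 + 0.86·17.0 + 0.23·18.0) / (0.11 + 0.86 + 0.23)
  = 21.3560 / 1.2000 = 17.80

17.80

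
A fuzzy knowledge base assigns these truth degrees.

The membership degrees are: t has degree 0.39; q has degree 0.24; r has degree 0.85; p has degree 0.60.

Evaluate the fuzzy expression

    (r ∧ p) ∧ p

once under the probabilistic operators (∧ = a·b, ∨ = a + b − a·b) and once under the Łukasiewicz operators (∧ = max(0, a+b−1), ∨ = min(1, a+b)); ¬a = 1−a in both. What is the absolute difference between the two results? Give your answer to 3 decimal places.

0.256

Under probabilistic:
  r ∧ p = a·b on (0.8500, 0.6000) = 0.5100
  (r ∧ p) ∧ p = a·b on (0.5100, 0.6000) = 0.3060
  → value = 0.3060
Under Łukasiewicz:
  r ∧ p = max(0, a+b−1) on (0.85, 0.60) = 0.45
  (r ∧ p) ∧ p = max(0, a+b−1) on (0.45, 0.60) = 0.05
  → value = 0.0500
|0.3060 − 0.0500| = 0.256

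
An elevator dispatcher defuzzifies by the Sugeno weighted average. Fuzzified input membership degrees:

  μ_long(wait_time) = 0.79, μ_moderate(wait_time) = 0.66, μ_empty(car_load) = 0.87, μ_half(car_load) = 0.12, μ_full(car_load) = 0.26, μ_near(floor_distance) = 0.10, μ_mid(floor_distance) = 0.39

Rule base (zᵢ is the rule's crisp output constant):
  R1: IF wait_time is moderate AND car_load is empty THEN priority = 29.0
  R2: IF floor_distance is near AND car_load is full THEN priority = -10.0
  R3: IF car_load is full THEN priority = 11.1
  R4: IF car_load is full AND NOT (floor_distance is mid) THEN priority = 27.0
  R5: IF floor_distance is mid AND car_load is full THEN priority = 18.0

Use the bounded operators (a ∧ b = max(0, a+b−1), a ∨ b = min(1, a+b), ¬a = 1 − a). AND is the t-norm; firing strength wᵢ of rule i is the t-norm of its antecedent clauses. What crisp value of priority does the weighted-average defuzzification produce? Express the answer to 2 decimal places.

23.11

R1 (z=29.0): moderate=0.66, empty=0.87; AND[max(0, a+b−1)] → w = 0.53
R2 (z=-10.0): near=0.10, full=0.26; AND[max(0, a+b−1)] → w = 0.00
R3 (z=11.1): full=0.26 → w = 0.26
R4 (z=27.0): full=0.26, ¬mid=1−0.39=0.61; AND[max(0, a+b−1)] → w = 0.00
R5 (z=18.0): mid=0.39, full=0.26; AND[max(0, a+b−1)] → w = 0.00
Weighted average = (0.53·29.0 + 0.00·-10.0 + 0.26·11.1 + 0.00·27.0 + 0.00·18.0) / (0.53 + 0.00 + 0.26 + 0.00 + 0.00)
  = 18.2560 / 0.7900 = 23.11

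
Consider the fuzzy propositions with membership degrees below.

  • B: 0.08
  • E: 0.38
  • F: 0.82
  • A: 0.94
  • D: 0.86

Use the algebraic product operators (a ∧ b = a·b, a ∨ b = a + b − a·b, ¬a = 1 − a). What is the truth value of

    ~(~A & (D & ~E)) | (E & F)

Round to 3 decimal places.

0.978

~A = 1 − 0.9400 = 0.0600
~E = 1 − 0.3800 = 0.6200
D & ~E = a·b on (0.8600, 0.6200) = 0.5332
~A & (D & ~E) = a·b on (0.0600, 0.5332) = 0.0320
~(~A & (D & ~E)) = 1 − 0.0320 = 0.9680
E & F = a·b on (0.3800, 0.8200) = 0.3116
~(~A & (D & ~E)) | (E & F) = a + b − a·b on (0.9680, 0.3116) = 0.9780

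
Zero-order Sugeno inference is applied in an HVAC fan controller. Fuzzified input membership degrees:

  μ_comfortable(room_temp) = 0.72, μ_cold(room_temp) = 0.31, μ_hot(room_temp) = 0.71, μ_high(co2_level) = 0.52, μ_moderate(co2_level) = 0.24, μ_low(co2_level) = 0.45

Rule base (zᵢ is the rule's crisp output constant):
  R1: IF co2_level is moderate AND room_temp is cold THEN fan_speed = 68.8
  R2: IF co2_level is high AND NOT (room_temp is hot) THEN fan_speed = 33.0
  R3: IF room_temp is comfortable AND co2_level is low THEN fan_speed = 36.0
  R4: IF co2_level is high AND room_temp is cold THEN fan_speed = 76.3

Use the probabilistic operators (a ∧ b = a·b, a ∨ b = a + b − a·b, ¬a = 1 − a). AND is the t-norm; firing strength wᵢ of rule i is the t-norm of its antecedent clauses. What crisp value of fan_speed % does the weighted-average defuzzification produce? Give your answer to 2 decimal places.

47.94

R1 (z=68.8): moderate=0.24, cold=0.31; AND[a·b] → w = 0.0744
R2 (z=33.0): high=0.52, ¬hot=1−0.71=0.29; AND[a·b] → w = 0.1508
R3 (z=36.0): comfortable=0.72, low=0.45; AND[a·b] → w = 0.3240
R4 (z=76.3): high=0.52, cold=0.31; AND[a·b] → w = 0.1612
Weighted average = (0.0744·68.8 + 0.1508·33.0 + 0.3240·36.0 + 0.1612·76.3) / (0.0744 + 0.1508 + 0.3240 + 0.1612)
  = 34.0587 / 0.7104 = 47.94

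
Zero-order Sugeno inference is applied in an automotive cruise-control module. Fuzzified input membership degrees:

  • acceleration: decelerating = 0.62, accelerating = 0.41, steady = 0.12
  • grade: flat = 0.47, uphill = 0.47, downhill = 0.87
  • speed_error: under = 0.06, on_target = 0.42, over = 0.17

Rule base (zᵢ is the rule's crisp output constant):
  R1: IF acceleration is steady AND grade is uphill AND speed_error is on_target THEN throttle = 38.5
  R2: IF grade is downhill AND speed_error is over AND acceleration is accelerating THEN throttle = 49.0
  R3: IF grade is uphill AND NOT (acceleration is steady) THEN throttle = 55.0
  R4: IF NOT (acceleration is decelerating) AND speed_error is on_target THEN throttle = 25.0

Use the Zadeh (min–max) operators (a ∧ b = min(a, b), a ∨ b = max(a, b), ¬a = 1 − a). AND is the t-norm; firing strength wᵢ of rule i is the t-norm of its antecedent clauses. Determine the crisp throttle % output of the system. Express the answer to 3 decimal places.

R1 (z=38.5): steady=0.12, uphill=0.47, on_target=0.42; AND[min(a, b)] → w = 0.12
R2 (z=49.0): downhill=0.87, over=0.17, accelerating=0.41; AND[min(a, b)] → w = 0.17
R3 (z=55.0): uphill=0.47, ¬steady=1−0.12=0.88; AND[min(a, b)] → w = 0.47
R4 (z=25.0): ¬decelerating=1−0.62=0.38, on_target=0.42; AND[min(a, b)] → w = 0.38
Weighted average = (0.12·38.5 + 0.17·49.0 + 0.47·55.0 + 0.38·25.0) / (0.12 + 0.17 + 0.47 + 0.38)
  = 48.3000 / 1.1400 = 42.368

42.368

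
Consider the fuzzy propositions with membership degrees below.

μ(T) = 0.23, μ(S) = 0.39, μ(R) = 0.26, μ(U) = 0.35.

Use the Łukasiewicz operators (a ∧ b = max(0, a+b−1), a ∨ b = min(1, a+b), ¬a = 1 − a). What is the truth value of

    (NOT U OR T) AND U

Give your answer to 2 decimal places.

NOT U = 1 − 0.35 = 0.65
NOT U OR T = min(1, a+b) on (0.65, 0.23) = 0.88
(NOT U OR T) AND U = max(0, a+b−1) on (0.88, 0.35) = 0.23

0.23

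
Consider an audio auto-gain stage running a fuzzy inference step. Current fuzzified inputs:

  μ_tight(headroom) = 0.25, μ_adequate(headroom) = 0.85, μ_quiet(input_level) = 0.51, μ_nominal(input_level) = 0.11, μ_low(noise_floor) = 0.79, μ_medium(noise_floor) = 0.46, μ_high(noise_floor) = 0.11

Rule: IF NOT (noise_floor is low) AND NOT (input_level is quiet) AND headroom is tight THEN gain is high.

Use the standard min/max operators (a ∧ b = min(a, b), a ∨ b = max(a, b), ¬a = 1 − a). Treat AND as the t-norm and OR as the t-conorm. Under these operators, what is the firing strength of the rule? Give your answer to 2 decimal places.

0.21

firing strength: ¬low=1−0.79=0.21, ¬quiet=1−0.51=0.49, tight=0.25; AND[min(a, b)] → w = 0.21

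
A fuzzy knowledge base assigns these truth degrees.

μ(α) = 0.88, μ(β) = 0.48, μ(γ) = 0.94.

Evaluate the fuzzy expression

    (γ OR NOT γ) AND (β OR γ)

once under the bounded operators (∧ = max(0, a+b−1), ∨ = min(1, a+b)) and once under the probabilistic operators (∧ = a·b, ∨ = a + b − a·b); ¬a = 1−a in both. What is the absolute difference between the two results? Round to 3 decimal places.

Under bounded:
  NOT γ = 1 − 0.94 = 0.06
  γ OR NOT γ = min(1, a+b) on (0.94, 0.06) = 1.00
  β OR γ = min(1, a+b) on (0.48, 0.94) = 1.00
  (γ OR NOT γ) AND (β OR γ) = max(0, a+b−1) on (1.00, 1.00) = 1.00
  → value = 1.0000
Under probabilistic:
  NOT γ = 1 − 0.9400 = 0.0600
  γ OR NOT γ = a + b − a·b on (0.9400, 0.0600) = 0.9436
  β OR γ = a + b − a·b on (0.4800, 0.9400) = 0.9688
  (γ OR NOT γ) AND (β OR γ) = a·b on (0.9436, 0.9688) = 0.9142
  → value = 0.9142
|1.0000 − 0.9142| = 0.086

0.086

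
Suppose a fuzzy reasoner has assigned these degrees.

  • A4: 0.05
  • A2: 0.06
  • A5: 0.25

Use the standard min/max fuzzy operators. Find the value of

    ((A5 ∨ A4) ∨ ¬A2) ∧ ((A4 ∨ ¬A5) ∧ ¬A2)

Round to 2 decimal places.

0.75

A5 ∨ A4 = max(a, b) on (0.25, 0.05) = 0.25
¬A2 = 1 − 0.06 = 0.94
(A5 ∨ A4) ∨ ¬A2 = max(a, b) on (0.25, 0.94) = 0.94
¬A5 = 1 − 0.25 = 0.75
A4 ∨ ¬A5 = max(a, b) on (0.05, 0.75) = 0.75
¬A2 = 1 − 0.06 = 0.94
(A4 ∨ ¬A5) ∧ ¬A2 = min(a, b) on (0.75, 0.94) = 0.75
((A5 ∨ A4) ∨ ¬A2) ∧ ((A4 ∨ ¬A5) ∧ ¬A2) = min(a, b) on (0.94, 0.75) = 0.75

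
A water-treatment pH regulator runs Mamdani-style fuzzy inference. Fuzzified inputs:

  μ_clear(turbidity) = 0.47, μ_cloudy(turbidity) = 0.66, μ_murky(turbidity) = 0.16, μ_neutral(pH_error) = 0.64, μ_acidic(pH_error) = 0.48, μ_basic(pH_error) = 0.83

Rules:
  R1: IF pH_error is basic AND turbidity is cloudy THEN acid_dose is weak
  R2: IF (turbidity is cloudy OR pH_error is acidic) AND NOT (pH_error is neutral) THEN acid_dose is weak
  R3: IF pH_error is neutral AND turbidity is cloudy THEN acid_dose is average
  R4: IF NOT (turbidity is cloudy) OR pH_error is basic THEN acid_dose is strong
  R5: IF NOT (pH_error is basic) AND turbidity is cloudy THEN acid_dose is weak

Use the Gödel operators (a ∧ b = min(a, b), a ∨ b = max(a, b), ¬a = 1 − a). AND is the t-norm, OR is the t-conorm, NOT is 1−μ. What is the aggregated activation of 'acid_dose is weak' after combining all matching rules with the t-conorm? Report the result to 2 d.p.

R1: basic=0.83, cloudy=0.66; AND[min(a, b)] → w = 0.66
R2: (cloudy=0.66 OR acidic=0.48) = 0.66; AND[min(a, b)] with ¬neutral=1−0.64=0.36 → w = 0.36
R3: neutral=0.64, cloudy=0.66; AND[min(a, b)] → w = 0.64
R4: ¬cloudy=1−0.66=0.34, basic=0.83; OR[max(a, b)] → w = 0.83
R5: ¬basic=1−0.83=0.17, cloudy=0.66; AND[min(a, b)] → w = 0.17
Rules with consequent 'weak': {R1, R2, R5} → strengths 0.66, 0.36, 0.17
Aggregate via t-conorm [max(a, b)]: 0.66

0.66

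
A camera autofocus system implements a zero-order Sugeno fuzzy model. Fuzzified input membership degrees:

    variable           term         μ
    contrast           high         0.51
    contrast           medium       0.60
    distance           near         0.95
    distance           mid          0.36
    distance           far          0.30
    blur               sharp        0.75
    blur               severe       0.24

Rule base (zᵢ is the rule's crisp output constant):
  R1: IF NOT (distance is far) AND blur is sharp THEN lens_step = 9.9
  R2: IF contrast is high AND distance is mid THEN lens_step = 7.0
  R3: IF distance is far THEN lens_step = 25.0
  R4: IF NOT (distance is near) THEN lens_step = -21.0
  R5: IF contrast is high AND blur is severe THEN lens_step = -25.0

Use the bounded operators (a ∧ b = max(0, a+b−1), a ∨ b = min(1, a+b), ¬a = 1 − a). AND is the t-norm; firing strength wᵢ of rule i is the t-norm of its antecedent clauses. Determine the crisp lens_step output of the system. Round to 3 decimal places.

13.631

R1 (z=9.9): ¬far=1−0.30=0.70, sharp=0.75; AND[max(0, a+b−1)] → w = 0.45
R2 (z=7.0): high=0.51, mid=0.36; AND[max(0, a+b−1)] → w = 0.00
R3 (z=25.0): far=0.30 → w = 0.30
R4 (z=-21.0): ¬near=1−0.95=0.05 → w = 0.05
R5 (z=-25.0): high=0.51, severe=0.24; AND[max(0, a+b−1)] → w = 0.00
Weighted average = (0.45·9.9 + 0.00·7.0 + 0.30·25.0 + 0.05·-21.0 + 0.00·-25.0) / (0.45 + 0.00 + 0.30 + 0.05 + 0.00)
  = 10.9050 / 0.8000 = 13.631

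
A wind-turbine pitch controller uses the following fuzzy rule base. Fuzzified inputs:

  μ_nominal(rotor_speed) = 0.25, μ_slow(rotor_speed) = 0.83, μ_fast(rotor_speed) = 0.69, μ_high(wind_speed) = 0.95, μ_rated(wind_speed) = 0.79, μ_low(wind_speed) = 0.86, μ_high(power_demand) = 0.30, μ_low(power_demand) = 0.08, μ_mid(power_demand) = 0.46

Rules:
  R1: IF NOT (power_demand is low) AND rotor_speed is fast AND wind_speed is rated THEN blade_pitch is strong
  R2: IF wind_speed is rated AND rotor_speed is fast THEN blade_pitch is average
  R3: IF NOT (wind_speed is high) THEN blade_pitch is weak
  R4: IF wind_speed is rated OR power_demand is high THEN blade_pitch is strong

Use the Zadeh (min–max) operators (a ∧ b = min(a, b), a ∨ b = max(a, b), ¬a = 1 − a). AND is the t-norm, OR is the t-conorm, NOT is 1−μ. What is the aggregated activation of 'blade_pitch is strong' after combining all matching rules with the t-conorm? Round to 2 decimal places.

0.79

R1: ¬low=1−0.08=0.92, fast=0.69, rated=0.79; AND[min(a, b)] → w = 0.69
R2: rated=0.79, fast=0.69; AND[min(a, b)] → w = 0.69
R3: ¬high=1−0.95=0.05 → w = 0.05
R4: rated=0.79, high=0.30; OR[max(a, b)] → w = 0.79
Rules with consequent 'strong': {R1, R4} → strengths 0.69, 0.79
Aggregate via t-conorm [max(a, b)]: 0.79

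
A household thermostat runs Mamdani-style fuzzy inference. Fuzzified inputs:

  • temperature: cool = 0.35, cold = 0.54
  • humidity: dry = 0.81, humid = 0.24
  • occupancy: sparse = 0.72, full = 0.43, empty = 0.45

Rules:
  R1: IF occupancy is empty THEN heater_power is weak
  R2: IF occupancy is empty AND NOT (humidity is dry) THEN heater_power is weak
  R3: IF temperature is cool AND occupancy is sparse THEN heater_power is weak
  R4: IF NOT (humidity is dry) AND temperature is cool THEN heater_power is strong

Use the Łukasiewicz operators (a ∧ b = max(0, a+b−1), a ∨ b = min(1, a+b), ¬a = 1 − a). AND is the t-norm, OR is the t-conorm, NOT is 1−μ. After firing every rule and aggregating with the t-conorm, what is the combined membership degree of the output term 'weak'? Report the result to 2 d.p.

R1: empty=0.45 → w = 0.45
R2: empty=0.45, ¬dry=1−0.81=0.19; AND[max(0, a+b−1)] → w = 0.00
R3: cool=0.35, sparse=0.72; AND[max(0, a+b−1)] → w = 0.07
R4: ¬dry=1−0.81=0.19, cool=0.35; AND[max(0, a+b−1)] → w = 0.00
Rules with consequent 'weak': {R1, R2, R3} → strengths 0.45, 0.00, 0.07
Aggregate via t-conorm [min(1, a+b)]: 0.52

0.52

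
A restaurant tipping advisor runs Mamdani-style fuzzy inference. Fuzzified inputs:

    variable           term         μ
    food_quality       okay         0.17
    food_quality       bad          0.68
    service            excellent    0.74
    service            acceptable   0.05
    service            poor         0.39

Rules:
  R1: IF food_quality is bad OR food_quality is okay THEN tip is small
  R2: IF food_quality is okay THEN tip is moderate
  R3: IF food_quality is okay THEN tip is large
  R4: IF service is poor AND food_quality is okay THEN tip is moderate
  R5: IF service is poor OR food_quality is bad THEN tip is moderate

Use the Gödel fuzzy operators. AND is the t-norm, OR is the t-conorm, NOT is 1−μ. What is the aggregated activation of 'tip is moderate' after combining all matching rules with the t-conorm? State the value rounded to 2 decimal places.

R1: bad=0.68, okay=0.17; OR[max(a, b)] → w = 0.68
R2: okay=0.17 → w = 0.17
R3: okay=0.17 → w = 0.17
R4: poor=0.39, okay=0.17; AND[min(a, b)] → w = 0.17
R5: poor=0.39, bad=0.68; OR[max(a, b)] → w = 0.68
Rules with consequent 'moderate': {R2, R4, R5} → strengths 0.17, 0.17, 0.68
Aggregate via t-conorm [max(a, b)]: 0.68

0.68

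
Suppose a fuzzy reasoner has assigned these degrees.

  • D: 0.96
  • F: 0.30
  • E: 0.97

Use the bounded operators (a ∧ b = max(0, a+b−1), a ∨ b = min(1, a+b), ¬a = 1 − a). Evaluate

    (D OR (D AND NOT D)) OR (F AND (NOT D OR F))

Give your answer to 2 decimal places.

0.96

NOT D = 1 − 0.96 = 0.04
D AND NOT D = max(0, a+b−1) on (0.96, 0.04) = 0.00
D OR (D AND NOT D) = min(1, a+b) on (0.96, 0.00) = 0.96
NOT D = 1 − 0.96 = 0.04
NOT D OR F = min(1, a+b) on (0.04, 0.30) = 0.34
F AND (NOT D OR F) = max(0, a+b−1) on (0.30, 0.34) = 0.00
(D OR (D AND NOT D)) OR (F AND (NOT D OR F)) = min(1, a+b) on (0.96, 0.00) = 0.96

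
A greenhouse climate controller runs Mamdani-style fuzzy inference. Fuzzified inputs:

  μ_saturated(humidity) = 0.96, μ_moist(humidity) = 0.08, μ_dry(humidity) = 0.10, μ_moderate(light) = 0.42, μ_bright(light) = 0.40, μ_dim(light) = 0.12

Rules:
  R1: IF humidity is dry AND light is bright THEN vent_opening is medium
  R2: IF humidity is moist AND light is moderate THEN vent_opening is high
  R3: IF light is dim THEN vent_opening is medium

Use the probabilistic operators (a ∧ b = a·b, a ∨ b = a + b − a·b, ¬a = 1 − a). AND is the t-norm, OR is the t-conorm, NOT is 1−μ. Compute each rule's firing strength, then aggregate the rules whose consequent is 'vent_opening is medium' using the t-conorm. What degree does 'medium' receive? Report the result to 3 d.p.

0.155

R1: dry=0.10, bright=0.40; AND[a·b] → w = 0.0400
R2: moist=0.08, moderate=0.42; AND[a·b] → w = 0.0336
R3: dim=0.12 → w = 0.1200
Rules with consequent 'medium': {R1, R3} → strengths 0.0400, 0.1200
Aggregate via t-conorm [a + b − a·b]: 0.1552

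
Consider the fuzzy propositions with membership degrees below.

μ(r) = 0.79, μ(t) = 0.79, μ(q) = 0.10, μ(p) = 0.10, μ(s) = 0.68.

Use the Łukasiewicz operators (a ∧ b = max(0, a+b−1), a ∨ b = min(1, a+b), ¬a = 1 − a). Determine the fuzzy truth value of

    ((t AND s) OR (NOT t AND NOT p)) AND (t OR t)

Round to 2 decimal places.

0.58

t AND s = max(0, a+b−1) on (0.79, 0.68) = 0.47
NOT t = 1 − 0.79 = 0.21
NOT p = 1 − 0.10 = 0.90
NOT t AND NOT p = max(0, a+b−1) on (0.21, 0.90) = 0.11
(t AND s) OR (NOT t AND NOT p) = min(1, a+b) on (0.47, 0.11) = 0.58
t OR t = min(1, a+b) on (0.79, 0.79) = 1.00
((t AND s) OR (NOT t AND NOT p)) AND (t OR t) = max(0, a+b−1) on (0.58, 1.00) = 0.58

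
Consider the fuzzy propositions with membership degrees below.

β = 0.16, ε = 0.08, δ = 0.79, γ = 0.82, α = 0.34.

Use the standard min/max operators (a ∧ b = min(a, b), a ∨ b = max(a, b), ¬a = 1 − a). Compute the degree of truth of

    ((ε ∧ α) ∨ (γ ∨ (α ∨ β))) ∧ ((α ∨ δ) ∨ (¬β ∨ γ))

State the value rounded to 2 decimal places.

ε ∧ α = min(a, b) on (0.08, 0.34) = 0.08
α ∨ β = max(a, b) on (0.34, 0.16) = 0.34
γ ∨ (α ∨ β) = max(a, b) on (0.82, 0.34) = 0.82
(ε ∧ α) ∨ (γ ∨ (α ∨ β)) = max(a, b) on (0.08, 0.82) = 0.82
α ∨ δ = max(a, b) on (0.34, 0.79) = 0.79
¬β = 1 − 0.16 = 0.84
¬β ∨ γ = max(a, b) on (0.84, 0.82) = 0.84
(α ∨ δ) ∨ (¬β ∨ γ) = max(a, b) on (0.79, 0.84) = 0.84
((ε ∧ α) ∨ (γ ∨ (α ∨ β))) ∧ ((α ∨ δ) ∨ (¬β ∨ γ)) = min(a, b) on (0.82, 0.84) = 0.82

0.82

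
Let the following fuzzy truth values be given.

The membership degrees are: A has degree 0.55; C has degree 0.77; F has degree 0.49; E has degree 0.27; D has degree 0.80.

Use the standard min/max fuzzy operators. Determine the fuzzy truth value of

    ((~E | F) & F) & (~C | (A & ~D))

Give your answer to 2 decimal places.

~E = 1 − 0.27 = 0.73
~E | F = max(a, b) on (0.73, 0.49) = 0.73
(~E | F) & F = min(a, b) on (0.73, 0.49) = 0.49
~C = 1 − 0.77 = 0.23
~D = 1 − 0.80 = 0.20
A & ~D = min(a, b) on (0.55, 0.20) = 0.20
~C | (A & ~D) = max(a, b) on (0.23, 0.20) = 0.23
((~E | F) & F) & (~C | (A & ~D)) = min(a, b) on (0.49, 0.23) = 0.23

0.23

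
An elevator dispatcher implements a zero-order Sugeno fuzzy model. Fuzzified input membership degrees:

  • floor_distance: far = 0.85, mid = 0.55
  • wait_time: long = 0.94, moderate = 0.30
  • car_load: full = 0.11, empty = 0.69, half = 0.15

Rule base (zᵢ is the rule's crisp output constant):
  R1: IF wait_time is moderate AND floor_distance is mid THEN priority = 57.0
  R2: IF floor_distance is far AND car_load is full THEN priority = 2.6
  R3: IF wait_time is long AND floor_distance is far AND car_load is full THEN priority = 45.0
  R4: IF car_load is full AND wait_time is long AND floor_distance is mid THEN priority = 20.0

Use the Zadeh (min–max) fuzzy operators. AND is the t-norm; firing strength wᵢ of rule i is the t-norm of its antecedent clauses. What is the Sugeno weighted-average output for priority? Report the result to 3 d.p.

R1 (z=57.0): moderate=0.30, mid=0.55; AND[min(a, b)] → w = 0.30
R2 (z=2.6): far=0.85, full=0.11; AND[min(a, b)] → w = 0.11
R3 (z=45.0): long=0.94, far=0.85, full=0.11; AND[min(a, b)] → w = 0.11
R4 (z=20.0): full=0.11, long=0.94, mid=0.55; AND[min(a, b)] → w = 0.11
Weighted average = (0.30·57.0 + 0.11·2.6 + 0.11·45.0 + 0.11·20.0) / (0.30 + 0.11 + 0.11 + 0.11)
  = 24.5360 / 0.6300 = 38.946

38.946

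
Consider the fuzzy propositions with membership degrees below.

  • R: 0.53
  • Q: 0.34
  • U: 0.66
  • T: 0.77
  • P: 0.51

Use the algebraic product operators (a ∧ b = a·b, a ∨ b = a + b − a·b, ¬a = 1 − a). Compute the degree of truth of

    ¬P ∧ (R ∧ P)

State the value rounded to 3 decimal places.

¬P = 1 − 0.5100 = 0.4900
R ∧ P = a·b on (0.5300, 0.5100) = 0.2703
¬P ∧ (R ∧ P) = a·b on (0.4900, 0.2703) = 0.1324

0.132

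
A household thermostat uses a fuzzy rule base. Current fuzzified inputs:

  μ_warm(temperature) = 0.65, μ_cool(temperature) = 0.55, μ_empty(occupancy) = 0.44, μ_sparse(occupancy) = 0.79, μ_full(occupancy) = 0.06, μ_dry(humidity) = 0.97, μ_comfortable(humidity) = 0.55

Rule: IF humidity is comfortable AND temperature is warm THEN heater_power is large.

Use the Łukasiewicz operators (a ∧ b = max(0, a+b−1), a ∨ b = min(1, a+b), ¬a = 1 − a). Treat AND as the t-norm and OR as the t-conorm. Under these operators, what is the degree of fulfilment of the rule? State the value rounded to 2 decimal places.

firing strength: comfortable=0.55, warm=0.65; AND[max(0, a+b−1)] → w = 0.20

0.20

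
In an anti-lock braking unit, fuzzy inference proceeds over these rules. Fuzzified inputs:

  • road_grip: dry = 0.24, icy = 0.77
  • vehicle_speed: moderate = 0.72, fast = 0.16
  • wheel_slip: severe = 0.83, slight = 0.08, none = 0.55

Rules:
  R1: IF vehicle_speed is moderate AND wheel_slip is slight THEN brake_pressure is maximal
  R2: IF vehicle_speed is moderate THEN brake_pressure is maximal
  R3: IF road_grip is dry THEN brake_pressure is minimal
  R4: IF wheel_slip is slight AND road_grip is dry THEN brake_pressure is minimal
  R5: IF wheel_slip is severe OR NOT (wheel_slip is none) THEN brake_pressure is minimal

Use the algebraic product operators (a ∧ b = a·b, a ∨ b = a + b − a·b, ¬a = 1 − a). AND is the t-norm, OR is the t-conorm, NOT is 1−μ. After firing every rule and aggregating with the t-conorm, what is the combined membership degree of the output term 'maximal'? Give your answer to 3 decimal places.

R1: moderate=0.72, slight=0.08; AND[a·b] → w = 0.0576
R2: moderate=0.72 → w = 0.7200
R3: dry=0.24 → w = 0.2400
R4: slight=0.08, dry=0.24; AND[a·b] → w = 0.0192
R5: severe=0.83, ¬none=1−0.55=0.45; OR[a + b − a·b] → w = 0.9065
Rules with consequent 'maximal': {R1, R2} → strengths 0.0576, 0.7200
Aggregate via t-conorm [a + b − a·b]: 0.7361

0.736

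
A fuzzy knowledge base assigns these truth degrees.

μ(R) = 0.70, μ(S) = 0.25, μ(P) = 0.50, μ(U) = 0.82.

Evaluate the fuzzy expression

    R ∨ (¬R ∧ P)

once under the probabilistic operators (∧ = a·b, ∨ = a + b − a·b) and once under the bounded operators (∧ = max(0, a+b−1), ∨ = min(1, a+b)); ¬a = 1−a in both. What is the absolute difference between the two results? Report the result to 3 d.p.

Under probabilistic:
  ¬R = 1 − 0.7000 = 0.3000
  ¬R ∧ P = a·b on (0.3000, 0.5000) = 0.1500
  R ∨ (¬R ∧ P) = a + b − a·b on (0.7000, 0.1500) = 0.7450
  → value = 0.7450
Under bounded:
  ¬R = 1 − 0.70 = 0.30
  ¬R ∧ P = max(0, a+b−1) on (0.30, 0.50) = 0.00
  R ∨ (¬R ∧ P) = min(1, a+b) on (0.70, 0.00) = 0.70
  → value = 0.7000
|0.7450 − 0.7000| = 0.045

0.045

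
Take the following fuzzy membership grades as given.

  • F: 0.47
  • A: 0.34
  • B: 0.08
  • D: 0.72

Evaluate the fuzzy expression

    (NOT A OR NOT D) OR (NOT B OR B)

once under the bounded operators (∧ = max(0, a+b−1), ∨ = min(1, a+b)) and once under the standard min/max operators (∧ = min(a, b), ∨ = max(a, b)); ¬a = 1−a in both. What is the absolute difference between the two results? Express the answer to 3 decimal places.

Under bounded:
  NOT A = 1 − 0.34 = 0.66
  NOT D = 1 − 0.72 = 0.28
  NOT A OR NOT D = min(1, a+b) on (0.66, 0.28) = 0.94
  NOT B = 1 − 0.08 = 0.92
  NOT B OR B = min(1, a+b) on (0.92, 0.08) = 1.00
  (NOT A OR NOT D) OR (NOT B OR B) = min(1, a+b) on (0.94, 1.00) = 1.00
  → value = 1.0000
Under standard min/max:
  NOT A = 1 − 0.34 = 0.66
  NOT D = 1 − 0.72 = 0.28
  NOT A OR NOT D = max(a, b) on (0.66, 0.28) = 0.66
  NOT B = 1 − 0.08 = 0.92
  NOT B OR B = max(a, b) on (0.92, 0.08) = 0.92
  (NOT A OR NOT D) OR (NOT B OR B) = max(a, b) on (0.66, 0.92) = 0.92
  → value = 0.9200
|1.0000 − 0.9200| = 0.080

0.080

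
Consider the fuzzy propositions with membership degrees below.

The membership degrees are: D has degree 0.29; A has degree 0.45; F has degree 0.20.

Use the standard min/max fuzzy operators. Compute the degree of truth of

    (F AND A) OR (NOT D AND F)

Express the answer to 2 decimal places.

0.20

F AND A = min(a, b) on (0.20, 0.45) = 0.20
NOT D = 1 − 0.29 = 0.71
NOT D AND F = min(a, b) on (0.71, 0.20) = 0.20
(F AND A) OR (NOT D AND F) = max(a, b) on (0.20, 0.20) = 0.20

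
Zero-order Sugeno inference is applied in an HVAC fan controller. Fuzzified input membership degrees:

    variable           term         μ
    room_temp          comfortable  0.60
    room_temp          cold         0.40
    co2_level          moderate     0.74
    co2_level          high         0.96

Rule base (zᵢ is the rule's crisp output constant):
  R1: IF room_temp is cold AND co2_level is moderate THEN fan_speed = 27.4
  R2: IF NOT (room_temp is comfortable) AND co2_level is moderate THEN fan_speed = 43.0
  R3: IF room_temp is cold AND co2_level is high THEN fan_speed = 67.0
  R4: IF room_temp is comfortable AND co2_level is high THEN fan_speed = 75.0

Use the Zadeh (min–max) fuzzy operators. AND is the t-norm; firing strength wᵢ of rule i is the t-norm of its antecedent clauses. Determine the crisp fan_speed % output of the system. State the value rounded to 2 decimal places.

55.53

R1 (z=27.4): cold=0.40, moderate=0.74; AND[min(a, b)] → w = 0.40
R2 (z=43.0): ¬comfortable=1−0.60=0.40, moderate=0.74; AND[min(a, b)] → w = 0.40
R3 (z=67.0): cold=0.40, high=0.96; AND[min(a, b)] → w = 0.40
R4 (z=75.0): comfortable=0.60, high=0.96; AND[min(a, b)] → w = 0.60
Weighted average = (0.40·27.4 + 0.40·43.0 + 0.40·67.0 + 0.60·75.0) / (0.40 + 0.40 + 0.40 + 0.60)
  = 99.9600 / 1.8000 = 55.53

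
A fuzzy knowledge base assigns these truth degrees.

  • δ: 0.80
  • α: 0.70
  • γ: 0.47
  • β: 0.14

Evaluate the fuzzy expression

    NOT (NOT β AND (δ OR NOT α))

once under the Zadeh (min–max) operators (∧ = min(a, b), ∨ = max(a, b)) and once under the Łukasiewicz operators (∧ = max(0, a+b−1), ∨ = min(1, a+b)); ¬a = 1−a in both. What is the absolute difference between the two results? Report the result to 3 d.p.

Under Zadeh (min–max):
  NOT β = 1 − 0.14 = 0.86
  NOT α = 1 − 0.70 = 0.30
  δ OR NOT α = max(a, b) on (0.80, 0.30) = 0.80
  NOT β AND (δ OR NOT α) = min(a, b) on (0.86, 0.80) = 0.80
  NOT (NOT β AND (δ OR NOT α)) = 1 − 0.80 = 0.20
  → value = 0.2000
Under Łukasiewicz:
  NOT β = 1 − 0.14 = 0.86
  NOT α = 1 − 0.70 = 0.30
  δ OR NOT α = min(1, a+b) on (0.80, 0.30) = 1.00
  NOT β AND (δ OR NOT α) = max(0, a+b−1) on (0.86, 1.00) = 0.86
  NOT (NOT β AND (δ OR NOT α)) = 1 − 0.86 = 0.14
  → value = 0.1400
|0.2000 − 0.1400| = 0.060

0.060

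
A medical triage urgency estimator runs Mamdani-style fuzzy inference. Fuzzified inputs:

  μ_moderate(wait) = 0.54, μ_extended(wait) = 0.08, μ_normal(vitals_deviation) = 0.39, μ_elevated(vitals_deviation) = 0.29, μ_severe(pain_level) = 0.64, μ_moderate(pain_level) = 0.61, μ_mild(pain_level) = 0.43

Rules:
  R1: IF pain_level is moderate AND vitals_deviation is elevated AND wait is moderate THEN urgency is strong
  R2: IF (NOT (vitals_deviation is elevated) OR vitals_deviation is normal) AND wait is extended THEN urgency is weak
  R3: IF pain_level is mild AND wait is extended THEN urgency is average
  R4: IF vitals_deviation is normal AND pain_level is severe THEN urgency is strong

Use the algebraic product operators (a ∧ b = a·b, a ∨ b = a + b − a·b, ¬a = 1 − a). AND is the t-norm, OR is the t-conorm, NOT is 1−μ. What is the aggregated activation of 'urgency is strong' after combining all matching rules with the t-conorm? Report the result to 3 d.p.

0.321

R1: moderate=0.61, elevated=0.29, moderate=0.54; AND[a·b] → w = 0.0955
R2: (¬elevated=1−0.29=0.71 OR normal=0.39) = 0.8231; AND[a·b] with extended=0.08 → w = 0.0658
R3: mild=0.43, extended=0.08; AND[a·b] → w = 0.0344
R4: normal=0.39, severe=0.64; AND[a·b] → w = 0.2496
Rules with consequent 'strong': {R1, R4} → strengths 0.0955, 0.2496
Aggregate via t-conorm [a + b − a·b]: 0.3213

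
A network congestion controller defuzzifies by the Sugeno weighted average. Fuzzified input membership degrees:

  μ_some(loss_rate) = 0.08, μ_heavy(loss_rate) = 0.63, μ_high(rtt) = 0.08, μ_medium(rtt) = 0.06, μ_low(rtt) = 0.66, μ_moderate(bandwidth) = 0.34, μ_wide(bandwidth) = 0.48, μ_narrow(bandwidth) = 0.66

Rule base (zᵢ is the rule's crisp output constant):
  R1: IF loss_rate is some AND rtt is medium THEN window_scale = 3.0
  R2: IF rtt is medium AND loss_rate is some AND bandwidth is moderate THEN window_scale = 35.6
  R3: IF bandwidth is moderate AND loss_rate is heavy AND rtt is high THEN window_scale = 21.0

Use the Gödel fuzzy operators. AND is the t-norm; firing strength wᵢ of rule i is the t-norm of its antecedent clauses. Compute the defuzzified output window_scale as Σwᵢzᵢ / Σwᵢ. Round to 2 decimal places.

R1 (z=3.0): some=0.08, medium=0.06; AND[min(a, b)] → w = 0.06
R2 (z=35.6): medium=0.06, some=0.08, moderate=0.34; AND[min(a, b)] → w = 0.06
R3 (z=21.0): moderate=0.34, heavy=0.63, high=0.08; AND[min(a, b)] → w = 0.08
Weighted average = (0.06·3.0 + 0.06·35.6 + 0.08·21.0) / (0.06 + 0.06 + 0.08)
  = 3.9960 / 0.2000 = 19.98

19.98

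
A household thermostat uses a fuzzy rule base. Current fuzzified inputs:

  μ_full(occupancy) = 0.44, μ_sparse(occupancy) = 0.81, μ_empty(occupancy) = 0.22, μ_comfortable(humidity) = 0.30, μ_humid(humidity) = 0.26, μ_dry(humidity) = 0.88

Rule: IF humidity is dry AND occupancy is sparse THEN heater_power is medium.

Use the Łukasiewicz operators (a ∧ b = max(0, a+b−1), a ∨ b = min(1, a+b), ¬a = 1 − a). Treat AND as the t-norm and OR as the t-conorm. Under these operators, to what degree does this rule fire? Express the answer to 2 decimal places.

firing strength: dry=0.88, sparse=0.81; AND[max(0, a+b−1)] → w = 0.69

0.69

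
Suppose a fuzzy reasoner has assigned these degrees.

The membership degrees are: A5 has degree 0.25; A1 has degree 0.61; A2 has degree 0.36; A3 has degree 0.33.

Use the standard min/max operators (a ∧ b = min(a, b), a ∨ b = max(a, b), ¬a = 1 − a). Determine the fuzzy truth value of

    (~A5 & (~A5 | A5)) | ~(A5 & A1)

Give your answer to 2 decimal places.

~A5 = 1 − 0.25 = 0.75
~A5 = 1 − 0.25 = 0.75
~A5 | A5 = max(a, b) on (0.75, 0.25) = 0.75
~A5 & (~A5 | A5) = min(a, b) on (0.75, 0.75) = 0.75
A5 & A1 = min(a, b) on (0.25, 0.61) = 0.25
~(A5 & A1) = 1 − 0.25 = 0.75
(~A5 & (~A5 | A5)) | ~(A5 & A1) = max(a, b) on (0.75, 0.75) = 0.75

0.75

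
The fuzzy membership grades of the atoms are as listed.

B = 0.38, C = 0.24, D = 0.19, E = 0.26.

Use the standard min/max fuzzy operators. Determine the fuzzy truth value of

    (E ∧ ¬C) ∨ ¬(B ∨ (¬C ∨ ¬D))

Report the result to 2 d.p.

0.26

¬C = 1 − 0.24 = 0.76
E ∧ ¬C = min(a, b) on (0.26, 0.76) = 0.26
¬C = 1 − 0.24 = 0.76
¬D = 1 − 0.19 = 0.81
¬C ∨ ¬D = max(a, b) on (0.76, 0.81) = 0.81
B ∨ (¬C ∨ ¬D) = max(a, b) on (0.38, 0.81) = 0.81
¬(B ∨ (¬C ∨ ¬D)) = 1 − 0.81 = 0.19
(E ∧ ¬C) ∨ ¬(B ∨ (¬C ∨ ¬D)) = max(a, b) on (0.26, 0.19) = 0.26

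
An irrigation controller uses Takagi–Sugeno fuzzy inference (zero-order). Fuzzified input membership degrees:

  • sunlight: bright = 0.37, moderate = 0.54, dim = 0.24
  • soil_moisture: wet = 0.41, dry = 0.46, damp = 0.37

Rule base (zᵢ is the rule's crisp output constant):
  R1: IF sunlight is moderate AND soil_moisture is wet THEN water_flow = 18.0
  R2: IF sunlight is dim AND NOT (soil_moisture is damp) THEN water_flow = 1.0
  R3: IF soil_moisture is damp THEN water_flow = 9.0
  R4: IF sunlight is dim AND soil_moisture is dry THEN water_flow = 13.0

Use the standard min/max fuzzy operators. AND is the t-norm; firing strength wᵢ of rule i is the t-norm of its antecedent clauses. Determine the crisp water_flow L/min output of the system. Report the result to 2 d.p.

11.17

R1 (z=18.0): moderate=0.54, wet=0.41; AND[min(a, b)] → w = 0.41
R2 (z=1.0): dim=0.24, ¬damp=1−0.37=0.63; AND[min(a, b)] → w = 0.24
R3 (z=9.0): damp=0.37 → w = 0.37
R4 (z=13.0): dim=0.24, dry=0.46; AND[min(a, b)] → w = 0.24
Weighted average = (0.41·18.0 + 0.24·1.0 + 0.37·9.0 + 0.24·13.0) / (0.41 + 0.24 + 0.37 + 0.24)
  = 14.0700 / 1.2600 = 11.17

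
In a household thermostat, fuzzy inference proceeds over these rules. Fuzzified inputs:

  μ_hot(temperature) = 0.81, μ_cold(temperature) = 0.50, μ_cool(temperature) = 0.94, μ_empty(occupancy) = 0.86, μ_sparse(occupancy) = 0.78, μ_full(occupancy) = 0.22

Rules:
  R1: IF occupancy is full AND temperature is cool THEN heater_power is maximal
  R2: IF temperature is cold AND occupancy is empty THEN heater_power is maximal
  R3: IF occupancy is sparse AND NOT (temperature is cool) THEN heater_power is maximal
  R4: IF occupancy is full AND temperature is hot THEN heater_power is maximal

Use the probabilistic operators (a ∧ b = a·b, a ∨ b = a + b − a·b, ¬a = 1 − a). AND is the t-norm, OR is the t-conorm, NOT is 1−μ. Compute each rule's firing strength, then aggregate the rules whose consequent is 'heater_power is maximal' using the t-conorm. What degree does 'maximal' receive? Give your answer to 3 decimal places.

0.646

R1: full=0.22, cool=0.94; AND[a·b] → w = 0.2068
R2: cold=0.50, empty=0.86; AND[a·b] → w = 0.4300
R3: sparse=0.78, ¬cool=1−0.94=0.06; AND[a·b] → w = 0.0468
R4: full=0.22, hot=0.81; AND[a·b] → w = 0.1782
Rules with consequent 'maximal': {R1, R2, R3, R4} → strengths 0.2068, 0.4300, 0.0468, 0.1782
Aggregate via t-conorm [a + b − a·b]: 0.6458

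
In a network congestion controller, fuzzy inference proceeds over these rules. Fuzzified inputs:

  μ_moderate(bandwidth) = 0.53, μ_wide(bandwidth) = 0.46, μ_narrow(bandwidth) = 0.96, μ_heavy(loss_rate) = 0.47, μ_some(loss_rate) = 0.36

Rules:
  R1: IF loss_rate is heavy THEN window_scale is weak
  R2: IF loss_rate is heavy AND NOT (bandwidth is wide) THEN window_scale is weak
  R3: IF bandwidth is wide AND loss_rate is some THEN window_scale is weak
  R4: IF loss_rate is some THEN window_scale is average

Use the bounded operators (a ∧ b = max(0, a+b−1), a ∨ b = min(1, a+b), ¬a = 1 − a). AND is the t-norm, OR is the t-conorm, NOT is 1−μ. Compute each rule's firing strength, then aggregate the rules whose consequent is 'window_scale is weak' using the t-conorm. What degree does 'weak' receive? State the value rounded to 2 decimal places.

0.48

R1: heavy=0.47 → w = 0.47
R2: heavy=0.47, ¬wide=1−0.46=0.54; AND[max(0, a+b−1)] → w = 0.01
R3: wide=0.46, some=0.36; AND[max(0, a+b−1)] → w = 0.00
R4: some=0.36 → w = 0.36
Rules with consequent 'weak': {R1, R2, R3} → strengths 0.47, 0.01, 0.00
Aggregate via t-conorm [min(1, a+b)]: 0.48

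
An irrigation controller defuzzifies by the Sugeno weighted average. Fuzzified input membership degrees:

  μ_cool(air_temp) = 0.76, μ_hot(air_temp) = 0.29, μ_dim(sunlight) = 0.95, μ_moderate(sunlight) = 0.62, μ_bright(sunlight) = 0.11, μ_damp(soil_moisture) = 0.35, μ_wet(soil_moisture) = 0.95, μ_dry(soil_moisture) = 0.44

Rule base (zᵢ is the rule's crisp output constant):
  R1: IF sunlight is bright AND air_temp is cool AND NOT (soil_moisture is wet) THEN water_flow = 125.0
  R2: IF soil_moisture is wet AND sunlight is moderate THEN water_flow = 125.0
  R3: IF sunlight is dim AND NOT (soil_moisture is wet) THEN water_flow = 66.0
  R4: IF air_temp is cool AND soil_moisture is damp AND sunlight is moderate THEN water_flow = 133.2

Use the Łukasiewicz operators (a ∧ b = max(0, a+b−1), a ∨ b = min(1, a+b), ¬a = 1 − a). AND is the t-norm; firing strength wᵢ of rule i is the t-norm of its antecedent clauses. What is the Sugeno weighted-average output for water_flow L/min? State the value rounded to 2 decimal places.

125.00

R1 (z=125.0): bright=0.11, cool=0.76, ¬wet=1−0.95=0.05; AND[max(0, a+b−1)] → w = 0.00
R2 (z=125.0): wet=0.95, moderate=0.62; AND[max(0, a+b−1)] → w = 0.57
R3 (z=66.0): dim=0.95, ¬wet=1−0.95=0.05; AND[max(0, a+b−1)] → w = 0.00
R4 (z=133.2): cool=0.76, damp=0.35, moderate=0.62; AND[max(0, a+b−1)] → w = 0.00
Weighted average = (0.00·125.0 + 0.57·125.0 + 0.00·66.0 + 0.00·133.2) / (0.00 + 0.57 + 0.00 + 0.00)
  = 71.2500 / 0.5700 = 125.00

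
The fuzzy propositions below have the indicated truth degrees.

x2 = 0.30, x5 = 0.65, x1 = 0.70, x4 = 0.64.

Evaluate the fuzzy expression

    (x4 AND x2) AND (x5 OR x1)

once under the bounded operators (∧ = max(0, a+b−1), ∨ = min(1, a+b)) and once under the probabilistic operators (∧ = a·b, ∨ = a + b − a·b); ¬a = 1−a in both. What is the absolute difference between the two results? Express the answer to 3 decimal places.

0.172

Under bounded:
  x4 AND x2 = max(0, a+b−1) on (0.64, 0.30) = 0.00
  x5 OR x1 = min(1, a+b) on (0.65, 0.70) = 1.00
  (x4 AND x2) AND (x5 OR x1) = max(0, a+b−1) on (0.00, 1.00) = 0.00
  → value = 0.0000
Under probabilistic:
  x4 AND x2 = a·b on (0.6400, 0.3000) = 0.1920
  x5 OR x1 = a + b − a·b on (0.6500, 0.7000) = 0.8950
  (x4 AND x2) AND (x5 OR x1) = a·b on (0.1920, 0.8950) = 0.1718
  → value = 0.1718
|0.0000 − 0.1718| = 0.172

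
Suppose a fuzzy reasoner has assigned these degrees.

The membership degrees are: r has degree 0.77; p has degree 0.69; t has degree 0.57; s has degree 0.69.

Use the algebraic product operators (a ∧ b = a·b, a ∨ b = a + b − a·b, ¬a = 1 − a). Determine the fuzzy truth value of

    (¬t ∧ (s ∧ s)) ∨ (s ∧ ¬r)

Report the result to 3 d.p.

¬t = 1 − 0.5700 = 0.4300
s ∧ s = a·b on (0.6900, 0.6900) = 0.4761
¬t ∧ (s ∧ s) = a·b on (0.4300, 0.4761) = 0.2047
¬r = 1 − 0.7700 = 0.2300
s ∧ ¬r = a·b on (0.6900, 0.2300) = 0.1587
(¬t ∧ (s ∧ s)) ∨ (s ∧ ¬r) = a + b − a·b on (0.2047, 0.1587) = 0.3309

0.331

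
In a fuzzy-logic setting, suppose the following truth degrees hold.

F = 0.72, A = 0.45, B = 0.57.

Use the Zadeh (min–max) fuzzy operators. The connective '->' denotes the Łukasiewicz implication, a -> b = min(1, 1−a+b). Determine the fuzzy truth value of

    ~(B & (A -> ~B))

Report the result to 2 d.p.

0.43

~B = 1 − 0.57 = 0.43
A -> ~B  [Łukasiewicz: min(1, 1−a+b)] with a=0.45, b=0.43 → 0.98
B & (A -> ~B) = min(a, b) on (0.57, 0.98) = 0.57
~(B & (A -> ~B)) = 1 − 0.57 = 0.43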